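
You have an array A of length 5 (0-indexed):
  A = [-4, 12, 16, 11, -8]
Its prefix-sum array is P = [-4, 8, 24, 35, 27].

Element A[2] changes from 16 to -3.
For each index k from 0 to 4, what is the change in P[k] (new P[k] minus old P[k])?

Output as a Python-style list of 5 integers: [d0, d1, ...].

Answer: [0, 0, -19, -19, -19]

Derivation:
Element change: A[2] 16 -> -3, delta = -19
For k < 2: P[k] unchanged, delta_P[k] = 0
For k >= 2: P[k] shifts by exactly -19
Delta array: [0, 0, -19, -19, -19]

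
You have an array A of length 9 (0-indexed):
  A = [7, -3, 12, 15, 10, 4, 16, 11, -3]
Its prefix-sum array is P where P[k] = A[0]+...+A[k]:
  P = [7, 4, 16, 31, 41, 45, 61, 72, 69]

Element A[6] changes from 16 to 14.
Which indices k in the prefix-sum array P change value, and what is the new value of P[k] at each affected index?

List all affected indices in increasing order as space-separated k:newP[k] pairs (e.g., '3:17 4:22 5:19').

Answer: 6:59 7:70 8:67

Derivation:
P[k] = A[0] + ... + A[k]
P[k] includes A[6] iff k >= 6
Affected indices: 6, 7, ..., 8; delta = -2
  P[6]: 61 + -2 = 59
  P[7]: 72 + -2 = 70
  P[8]: 69 + -2 = 67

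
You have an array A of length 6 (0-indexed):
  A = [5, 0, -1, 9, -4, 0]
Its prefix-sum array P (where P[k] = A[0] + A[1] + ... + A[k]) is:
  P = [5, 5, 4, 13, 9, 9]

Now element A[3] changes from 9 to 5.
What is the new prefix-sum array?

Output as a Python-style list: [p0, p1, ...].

Change: A[3] 9 -> 5, delta = -4
P[k] for k < 3: unchanged (A[3] not included)
P[k] for k >= 3: shift by delta = -4
  P[0] = 5 + 0 = 5
  P[1] = 5 + 0 = 5
  P[2] = 4 + 0 = 4
  P[3] = 13 + -4 = 9
  P[4] = 9 + -4 = 5
  P[5] = 9 + -4 = 5

Answer: [5, 5, 4, 9, 5, 5]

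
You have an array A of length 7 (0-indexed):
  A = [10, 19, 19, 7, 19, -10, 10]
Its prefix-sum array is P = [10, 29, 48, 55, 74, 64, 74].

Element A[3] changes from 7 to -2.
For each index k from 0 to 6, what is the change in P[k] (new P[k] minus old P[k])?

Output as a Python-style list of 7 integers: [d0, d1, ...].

Answer: [0, 0, 0, -9, -9, -9, -9]

Derivation:
Element change: A[3] 7 -> -2, delta = -9
For k < 3: P[k] unchanged, delta_P[k] = 0
For k >= 3: P[k] shifts by exactly -9
Delta array: [0, 0, 0, -9, -9, -9, -9]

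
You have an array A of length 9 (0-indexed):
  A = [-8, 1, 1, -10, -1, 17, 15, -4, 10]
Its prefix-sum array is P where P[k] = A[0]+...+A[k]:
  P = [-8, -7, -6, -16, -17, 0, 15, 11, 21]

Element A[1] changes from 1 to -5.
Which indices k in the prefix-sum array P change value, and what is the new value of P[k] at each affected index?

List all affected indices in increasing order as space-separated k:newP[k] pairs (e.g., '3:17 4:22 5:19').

P[k] = A[0] + ... + A[k]
P[k] includes A[1] iff k >= 1
Affected indices: 1, 2, ..., 8; delta = -6
  P[1]: -7 + -6 = -13
  P[2]: -6 + -6 = -12
  P[3]: -16 + -6 = -22
  P[4]: -17 + -6 = -23
  P[5]: 0 + -6 = -6
  P[6]: 15 + -6 = 9
  P[7]: 11 + -6 = 5
  P[8]: 21 + -6 = 15

Answer: 1:-13 2:-12 3:-22 4:-23 5:-6 6:9 7:5 8:15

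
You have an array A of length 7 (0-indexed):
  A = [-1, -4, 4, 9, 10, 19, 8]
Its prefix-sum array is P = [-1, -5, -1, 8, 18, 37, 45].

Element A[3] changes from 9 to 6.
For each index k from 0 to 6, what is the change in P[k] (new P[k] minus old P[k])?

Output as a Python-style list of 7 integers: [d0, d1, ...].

Element change: A[3] 9 -> 6, delta = -3
For k < 3: P[k] unchanged, delta_P[k] = 0
For k >= 3: P[k] shifts by exactly -3
Delta array: [0, 0, 0, -3, -3, -3, -3]

Answer: [0, 0, 0, -3, -3, -3, -3]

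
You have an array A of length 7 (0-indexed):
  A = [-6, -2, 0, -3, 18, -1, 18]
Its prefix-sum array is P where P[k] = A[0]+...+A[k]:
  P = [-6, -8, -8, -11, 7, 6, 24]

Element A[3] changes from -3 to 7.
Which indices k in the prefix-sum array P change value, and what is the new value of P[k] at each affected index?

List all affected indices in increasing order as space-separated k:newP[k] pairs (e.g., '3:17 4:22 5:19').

P[k] = A[0] + ... + A[k]
P[k] includes A[3] iff k >= 3
Affected indices: 3, 4, ..., 6; delta = 10
  P[3]: -11 + 10 = -1
  P[4]: 7 + 10 = 17
  P[5]: 6 + 10 = 16
  P[6]: 24 + 10 = 34

Answer: 3:-1 4:17 5:16 6:34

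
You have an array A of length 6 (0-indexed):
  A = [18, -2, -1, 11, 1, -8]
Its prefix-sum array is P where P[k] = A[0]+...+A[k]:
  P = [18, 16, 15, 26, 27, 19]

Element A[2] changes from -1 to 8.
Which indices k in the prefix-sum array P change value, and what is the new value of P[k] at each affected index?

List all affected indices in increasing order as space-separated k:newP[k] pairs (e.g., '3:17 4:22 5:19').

P[k] = A[0] + ... + A[k]
P[k] includes A[2] iff k >= 2
Affected indices: 2, 3, ..., 5; delta = 9
  P[2]: 15 + 9 = 24
  P[3]: 26 + 9 = 35
  P[4]: 27 + 9 = 36
  P[5]: 19 + 9 = 28

Answer: 2:24 3:35 4:36 5:28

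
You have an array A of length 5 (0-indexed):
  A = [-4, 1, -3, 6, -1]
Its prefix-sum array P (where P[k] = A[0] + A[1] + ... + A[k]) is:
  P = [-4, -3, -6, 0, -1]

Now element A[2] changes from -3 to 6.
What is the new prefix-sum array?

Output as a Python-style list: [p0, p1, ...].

Answer: [-4, -3, 3, 9, 8]

Derivation:
Change: A[2] -3 -> 6, delta = 9
P[k] for k < 2: unchanged (A[2] not included)
P[k] for k >= 2: shift by delta = 9
  P[0] = -4 + 0 = -4
  P[1] = -3 + 0 = -3
  P[2] = -6 + 9 = 3
  P[3] = 0 + 9 = 9
  P[4] = -1 + 9 = 8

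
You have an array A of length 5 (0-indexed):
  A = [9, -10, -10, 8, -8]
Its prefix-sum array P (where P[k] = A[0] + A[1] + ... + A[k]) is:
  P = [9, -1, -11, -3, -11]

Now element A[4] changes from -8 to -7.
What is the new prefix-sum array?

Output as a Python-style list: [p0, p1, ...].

Change: A[4] -8 -> -7, delta = 1
P[k] for k < 4: unchanged (A[4] not included)
P[k] for k >= 4: shift by delta = 1
  P[0] = 9 + 0 = 9
  P[1] = -1 + 0 = -1
  P[2] = -11 + 0 = -11
  P[3] = -3 + 0 = -3
  P[4] = -11 + 1 = -10

Answer: [9, -1, -11, -3, -10]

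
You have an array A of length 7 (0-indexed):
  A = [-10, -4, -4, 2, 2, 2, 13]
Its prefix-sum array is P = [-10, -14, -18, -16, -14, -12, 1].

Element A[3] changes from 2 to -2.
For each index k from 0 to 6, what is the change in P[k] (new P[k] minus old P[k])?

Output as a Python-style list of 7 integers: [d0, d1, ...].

Element change: A[3] 2 -> -2, delta = -4
For k < 3: P[k] unchanged, delta_P[k] = 0
For k >= 3: P[k] shifts by exactly -4
Delta array: [0, 0, 0, -4, -4, -4, -4]

Answer: [0, 0, 0, -4, -4, -4, -4]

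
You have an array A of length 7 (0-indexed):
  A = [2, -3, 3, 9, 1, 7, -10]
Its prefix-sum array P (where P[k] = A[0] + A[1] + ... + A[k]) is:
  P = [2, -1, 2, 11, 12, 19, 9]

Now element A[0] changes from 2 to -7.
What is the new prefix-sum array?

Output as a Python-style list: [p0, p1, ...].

Answer: [-7, -10, -7, 2, 3, 10, 0]

Derivation:
Change: A[0] 2 -> -7, delta = -9
P[k] for k < 0: unchanged (A[0] not included)
P[k] for k >= 0: shift by delta = -9
  P[0] = 2 + -9 = -7
  P[1] = -1 + -9 = -10
  P[2] = 2 + -9 = -7
  P[3] = 11 + -9 = 2
  P[4] = 12 + -9 = 3
  P[5] = 19 + -9 = 10
  P[6] = 9 + -9 = 0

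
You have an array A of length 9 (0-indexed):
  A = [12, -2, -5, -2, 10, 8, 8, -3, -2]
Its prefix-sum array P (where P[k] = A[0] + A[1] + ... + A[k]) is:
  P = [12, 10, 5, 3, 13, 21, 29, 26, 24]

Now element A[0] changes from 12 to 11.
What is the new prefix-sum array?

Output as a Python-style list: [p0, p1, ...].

Change: A[0] 12 -> 11, delta = -1
P[k] for k < 0: unchanged (A[0] not included)
P[k] for k >= 0: shift by delta = -1
  P[0] = 12 + -1 = 11
  P[1] = 10 + -1 = 9
  P[2] = 5 + -1 = 4
  P[3] = 3 + -1 = 2
  P[4] = 13 + -1 = 12
  P[5] = 21 + -1 = 20
  P[6] = 29 + -1 = 28
  P[7] = 26 + -1 = 25
  P[8] = 24 + -1 = 23

Answer: [11, 9, 4, 2, 12, 20, 28, 25, 23]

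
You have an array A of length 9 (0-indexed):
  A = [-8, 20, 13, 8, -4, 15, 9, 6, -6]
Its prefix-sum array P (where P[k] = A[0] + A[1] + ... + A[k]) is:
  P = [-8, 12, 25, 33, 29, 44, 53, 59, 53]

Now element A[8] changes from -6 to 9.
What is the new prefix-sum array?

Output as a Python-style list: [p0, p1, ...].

Answer: [-8, 12, 25, 33, 29, 44, 53, 59, 68]

Derivation:
Change: A[8] -6 -> 9, delta = 15
P[k] for k < 8: unchanged (A[8] not included)
P[k] for k >= 8: shift by delta = 15
  P[0] = -8 + 0 = -8
  P[1] = 12 + 0 = 12
  P[2] = 25 + 0 = 25
  P[3] = 33 + 0 = 33
  P[4] = 29 + 0 = 29
  P[5] = 44 + 0 = 44
  P[6] = 53 + 0 = 53
  P[7] = 59 + 0 = 59
  P[8] = 53 + 15 = 68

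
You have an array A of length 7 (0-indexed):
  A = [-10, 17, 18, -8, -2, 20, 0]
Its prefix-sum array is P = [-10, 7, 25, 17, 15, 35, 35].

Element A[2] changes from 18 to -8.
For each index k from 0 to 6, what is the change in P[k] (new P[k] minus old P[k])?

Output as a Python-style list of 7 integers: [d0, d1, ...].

Answer: [0, 0, -26, -26, -26, -26, -26]

Derivation:
Element change: A[2] 18 -> -8, delta = -26
For k < 2: P[k] unchanged, delta_P[k] = 0
For k >= 2: P[k] shifts by exactly -26
Delta array: [0, 0, -26, -26, -26, -26, -26]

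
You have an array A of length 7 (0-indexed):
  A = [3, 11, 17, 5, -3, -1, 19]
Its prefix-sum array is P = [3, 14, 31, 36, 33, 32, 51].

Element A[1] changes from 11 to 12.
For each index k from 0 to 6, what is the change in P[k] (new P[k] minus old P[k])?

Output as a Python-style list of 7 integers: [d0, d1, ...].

Element change: A[1] 11 -> 12, delta = 1
For k < 1: P[k] unchanged, delta_P[k] = 0
For k >= 1: P[k] shifts by exactly 1
Delta array: [0, 1, 1, 1, 1, 1, 1]

Answer: [0, 1, 1, 1, 1, 1, 1]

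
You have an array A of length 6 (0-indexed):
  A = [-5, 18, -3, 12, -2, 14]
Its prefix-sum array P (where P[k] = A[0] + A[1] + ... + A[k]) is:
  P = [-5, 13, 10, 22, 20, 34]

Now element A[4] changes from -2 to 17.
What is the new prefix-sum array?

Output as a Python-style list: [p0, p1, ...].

Answer: [-5, 13, 10, 22, 39, 53]

Derivation:
Change: A[4] -2 -> 17, delta = 19
P[k] for k < 4: unchanged (A[4] not included)
P[k] for k >= 4: shift by delta = 19
  P[0] = -5 + 0 = -5
  P[1] = 13 + 0 = 13
  P[2] = 10 + 0 = 10
  P[3] = 22 + 0 = 22
  P[4] = 20 + 19 = 39
  P[5] = 34 + 19 = 53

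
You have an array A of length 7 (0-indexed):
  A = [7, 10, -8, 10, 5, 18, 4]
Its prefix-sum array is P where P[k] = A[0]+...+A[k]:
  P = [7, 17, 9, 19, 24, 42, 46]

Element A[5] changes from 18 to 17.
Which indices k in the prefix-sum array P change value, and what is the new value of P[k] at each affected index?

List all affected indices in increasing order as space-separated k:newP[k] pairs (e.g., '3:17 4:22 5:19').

P[k] = A[0] + ... + A[k]
P[k] includes A[5] iff k >= 5
Affected indices: 5, 6, ..., 6; delta = -1
  P[5]: 42 + -1 = 41
  P[6]: 46 + -1 = 45

Answer: 5:41 6:45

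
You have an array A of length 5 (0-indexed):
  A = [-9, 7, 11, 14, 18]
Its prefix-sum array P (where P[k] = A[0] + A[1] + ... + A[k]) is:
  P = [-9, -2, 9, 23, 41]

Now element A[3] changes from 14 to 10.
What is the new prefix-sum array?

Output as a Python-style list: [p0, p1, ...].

Answer: [-9, -2, 9, 19, 37]

Derivation:
Change: A[3] 14 -> 10, delta = -4
P[k] for k < 3: unchanged (A[3] not included)
P[k] for k >= 3: shift by delta = -4
  P[0] = -9 + 0 = -9
  P[1] = -2 + 0 = -2
  P[2] = 9 + 0 = 9
  P[3] = 23 + -4 = 19
  P[4] = 41 + -4 = 37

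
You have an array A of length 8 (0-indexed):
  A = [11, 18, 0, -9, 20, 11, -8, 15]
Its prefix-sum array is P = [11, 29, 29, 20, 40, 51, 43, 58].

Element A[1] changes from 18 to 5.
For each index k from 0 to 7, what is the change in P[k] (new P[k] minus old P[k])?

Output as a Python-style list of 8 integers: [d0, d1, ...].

Answer: [0, -13, -13, -13, -13, -13, -13, -13]

Derivation:
Element change: A[1] 18 -> 5, delta = -13
For k < 1: P[k] unchanged, delta_P[k] = 0
For k >= 1: P[k] shifts by exactly -13
Delta array: [0, -13, -13, -13, -13, -13, -13, -13]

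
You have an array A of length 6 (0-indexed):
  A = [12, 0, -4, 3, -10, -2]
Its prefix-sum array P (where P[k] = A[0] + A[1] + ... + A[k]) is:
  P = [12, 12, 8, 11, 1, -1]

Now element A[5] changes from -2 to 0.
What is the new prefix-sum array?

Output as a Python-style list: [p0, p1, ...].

Answer: [12, 12, 8, 11, 1, 1]

Derivation:
Change: A[5] -2 -> 0, delta = 2
P[k] for k < 5: unchanged (A[5] not included)
P[k] for k >= 5: shift by delta = 2
  P[0] = 12 + 0 = 12
  P[1] = 12 + 0 = 12
  P[2] = 8 + 0 = 8
  P[3] = 11 + 0 = 11
  P[4] = 1 + 0 = 1
  P[5] = -1 + 2 = 1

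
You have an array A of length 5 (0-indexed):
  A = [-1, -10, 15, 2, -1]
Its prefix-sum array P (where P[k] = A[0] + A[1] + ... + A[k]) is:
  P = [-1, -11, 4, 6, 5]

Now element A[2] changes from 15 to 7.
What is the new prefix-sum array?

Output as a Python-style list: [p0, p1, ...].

Answer: [-1, -11, -4, -2, -3]

Derivation:
Change: A[2] 15 -> 7, delta = -8
P[k] for k < 2: unchanged (A[2] not included)
P[k] for k >= 2: shift by delta = -8
  P[0] = -1 + 0 = -1
  P[1] = -11 + 0 = -11
  P[2] = 4 + -8 = -4
  P[3] = 6 + -8 = -2
  P[4] = 5 + -8 = -3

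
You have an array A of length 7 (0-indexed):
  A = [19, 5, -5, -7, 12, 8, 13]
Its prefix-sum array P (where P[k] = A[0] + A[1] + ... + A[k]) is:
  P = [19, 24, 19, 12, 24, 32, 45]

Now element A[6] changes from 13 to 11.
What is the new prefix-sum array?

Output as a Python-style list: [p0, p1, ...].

Change: A[6] 13 -> 11, delta = -2
P[k] for k < 6: unchanged (A[6] not included)
P[k] for k >= 6: shift by delta = -2
  P[0] = 19 + 0 = 19
  P[1] = 24 + 0 = 24
  P[2] = 19 + 0 = 19
  P[3] = 12 + 0 = 12
  P[4] = 24 + 0 = 24
  P[5] = 32 + 0 = 32
  P[6] = 45 + -2 = 43

Answer: [19, 24, 19, 12, 24, 32, 43]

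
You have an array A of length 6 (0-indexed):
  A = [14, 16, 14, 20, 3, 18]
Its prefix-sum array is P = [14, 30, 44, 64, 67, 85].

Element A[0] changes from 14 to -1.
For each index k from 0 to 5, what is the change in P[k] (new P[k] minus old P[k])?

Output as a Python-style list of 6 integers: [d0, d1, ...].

Answer: [-15, -15, -15, -15, -15, -15]

Derivation:
Element change: A[0] 14 -> -1, delta = -15
For k < 0: P[k] unchanged, delta_P[k] = 0
For k >= 0: P[k] shifts by exactly -15
Delta array: [-15, -15, -15, -15, -15, -15]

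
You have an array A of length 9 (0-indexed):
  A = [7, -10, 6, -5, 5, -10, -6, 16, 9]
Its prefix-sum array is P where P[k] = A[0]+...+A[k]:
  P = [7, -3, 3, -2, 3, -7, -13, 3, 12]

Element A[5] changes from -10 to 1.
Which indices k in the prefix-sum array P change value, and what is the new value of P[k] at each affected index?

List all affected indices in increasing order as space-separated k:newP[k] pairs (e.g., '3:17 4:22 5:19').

P[k] = A[0] + ... + A[k]
P[k] includes A[5] iff k >= 5
Affected indices: 5, 6, ..., 8; delta = 11
  P[5]: -7 + 11 = 4
  P[6]: -13 + 11 = -2
  P[7]: 3 + 11 = 14
  P[8]: 12 + 11 = 23

Answer: 5:4 6:-2 7:14 8:23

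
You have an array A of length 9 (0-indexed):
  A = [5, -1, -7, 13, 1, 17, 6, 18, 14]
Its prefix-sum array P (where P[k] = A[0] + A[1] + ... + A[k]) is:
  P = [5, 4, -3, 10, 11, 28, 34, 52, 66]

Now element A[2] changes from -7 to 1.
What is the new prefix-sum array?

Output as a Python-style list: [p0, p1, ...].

Change: A[2] -7 -> 1, delta = 8
P[k] for k < 2: unchanged (A[2] not included)
P[k] for k >= 2: shift by delta = 8
  P[0] = 5 + 0 = 5
  P[1] = 4 + 0 = 4
  P[2] = -3 + 8 = 5
  P[3] = 10 + 8 = 18
  P[4] = 11 + 8 = 19
  P[5] = 28 + 8 = 36
  P[6] = 34 + 8 = 42
  P[7] = 52 + 8 = 60
  P[8] = 66 + 8 = 74

Answer: [5, 4, 5, 18, 19, 36, 42, 60, 74]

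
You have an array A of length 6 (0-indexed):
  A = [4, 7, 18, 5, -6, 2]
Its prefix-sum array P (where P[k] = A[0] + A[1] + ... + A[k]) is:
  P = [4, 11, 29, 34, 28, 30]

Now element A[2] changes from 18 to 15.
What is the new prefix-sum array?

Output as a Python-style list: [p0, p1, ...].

Change: A[2] 18 -> 15, delta = -3
P[k] for k < 2: unchanged (A[2] not included)
P[k] for k >= 2: shift by delta = -3
  P[0] = 4 + 0 = 4
  P[1] = 11 + 0 = 11
  P[2] = 29 + -3 = 26
  P[3] = 34 + -3 = 31
  P[4] = 28 + -3 = 25
  P[5] = 30 + -3 = 27

Answer: [4, 11, 26, 31, 25, 27]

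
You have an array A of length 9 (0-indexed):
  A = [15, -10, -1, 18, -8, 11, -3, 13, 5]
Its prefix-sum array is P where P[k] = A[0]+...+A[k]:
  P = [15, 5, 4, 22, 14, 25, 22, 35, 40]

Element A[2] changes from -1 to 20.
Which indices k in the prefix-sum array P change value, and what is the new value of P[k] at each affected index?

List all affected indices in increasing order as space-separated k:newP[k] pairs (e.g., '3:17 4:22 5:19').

Answer: 2:25 3:43 4:35 5:46 6:43 7:56 8:61

Derivation:
P[k] = A[0] + ... + A[k]
P[k] includes A[2] iff k >= 2
Affected indices: 2, 3, ..., 8; delta = 21
  P[2]: 4 + 21 = 25
  P[3]: 22 + 21 = 43
  P[4]: 14 + 21 = 35
  P[5]: 25 + 21 = 46
  P[6]: 22 + 21 = 43
  P[7]: 35 + 21 = 56
  P[8]: 40 + 21 = 61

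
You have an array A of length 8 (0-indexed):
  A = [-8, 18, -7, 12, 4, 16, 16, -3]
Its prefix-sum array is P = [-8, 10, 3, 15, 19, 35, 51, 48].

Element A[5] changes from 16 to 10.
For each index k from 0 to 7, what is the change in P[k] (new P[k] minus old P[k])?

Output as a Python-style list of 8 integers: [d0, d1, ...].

Element change: A[5] 16 -> 10, delta = -6
For k < 5: P[k] unchanged, delta_P[k] = 0
For k >= 5: P[k] shifts by exactly -6
Delta array: [0, 0, 0, 0, 0, -6, -6, -6]

Answer: [0, 0, 0, 0, 0, -6, -6, -6]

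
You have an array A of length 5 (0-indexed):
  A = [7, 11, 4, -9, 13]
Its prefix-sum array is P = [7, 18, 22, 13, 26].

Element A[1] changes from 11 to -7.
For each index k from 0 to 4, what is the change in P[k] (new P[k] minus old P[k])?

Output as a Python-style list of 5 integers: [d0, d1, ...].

Answer: [0, -18, -18, -18, -18]

Derivation:
Element change: A[1] 11 -> -7, delta = -18
For k < 1: P[k] unchanged, delta_P[k] = 0
For k >= 1: P[k] shifts by exactly -18
Delta array: [0, -18, -18, -18, -18]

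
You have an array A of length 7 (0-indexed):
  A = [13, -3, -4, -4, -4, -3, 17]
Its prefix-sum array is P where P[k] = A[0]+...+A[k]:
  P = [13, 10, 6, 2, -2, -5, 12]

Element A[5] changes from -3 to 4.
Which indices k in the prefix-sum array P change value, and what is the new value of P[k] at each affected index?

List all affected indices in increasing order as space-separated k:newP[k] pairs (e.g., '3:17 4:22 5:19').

Answer: 5:2 6:19

Derivation:
P[k] = A[0] + ... + A[k]
P[k] includes A[5] iff k >= 5
Affected indices: 5, 6, ..., 6; delta = 7
  P[5]: -5 + 7 = 2
  P[6]: 12 + 7 = 19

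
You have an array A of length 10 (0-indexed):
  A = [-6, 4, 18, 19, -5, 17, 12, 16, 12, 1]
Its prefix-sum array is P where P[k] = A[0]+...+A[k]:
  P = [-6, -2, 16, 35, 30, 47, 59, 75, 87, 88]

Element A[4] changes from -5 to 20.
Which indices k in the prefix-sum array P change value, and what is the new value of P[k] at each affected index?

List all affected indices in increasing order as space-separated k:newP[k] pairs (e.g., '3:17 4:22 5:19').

P[k] = A[0] + ... + A[k]
P[k] includes A[4] iff k >= 4
Affected indices: 4, 5, ..., 9; delta = 25
  P[4]: 30 + 25 = 55
  P[5]: 47 + 25 = 72
  P[6]: 59 + 25 = 84
  P[7]: 75 + 25 = 100
  P[8]: 87 + 25 = 112
  P[9]: 88 + 25 = 113

Answer: 4:55 5:72 6:84 7:100 8:112 9:113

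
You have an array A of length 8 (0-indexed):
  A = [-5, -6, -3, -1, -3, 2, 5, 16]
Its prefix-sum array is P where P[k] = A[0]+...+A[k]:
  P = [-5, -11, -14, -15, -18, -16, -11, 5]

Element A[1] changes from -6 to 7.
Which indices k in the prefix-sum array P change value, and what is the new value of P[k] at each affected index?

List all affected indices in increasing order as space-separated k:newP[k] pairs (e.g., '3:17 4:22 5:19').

P[k] = A[0] + ... + A[k]
P[k] includes A[1] iff k >= 1
Affected indices: 1, 2, ..., 7; delta = 13
  P[1]: -11 + 13 = 2
  P[2]: -14 + 13 = -1
  P[3]: -15 + 13 = -2
  P[4]: -18 + 13 = -5
  P[5]: -16 + 13 = -3
  P[6]: -11 + 13 = 2
  P[7]: 5 + 13 = 18

Answer: 1:2 2:-1 3:-2 4:-5 5:-3 6:2 7:18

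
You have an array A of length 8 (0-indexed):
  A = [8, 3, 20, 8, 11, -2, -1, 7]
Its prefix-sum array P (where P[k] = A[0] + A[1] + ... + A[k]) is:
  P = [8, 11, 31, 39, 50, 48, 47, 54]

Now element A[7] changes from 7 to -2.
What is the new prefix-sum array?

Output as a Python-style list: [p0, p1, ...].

Change: A[7] 7 -> -2, delta = -9
P[k] for k < 7: unchanged (A[7] not included)
P[k] for k >= 7: shift by delta = -9
  P[0] = 8 + 0 = 8
  P[1] = 11 + 0 = 11
  P[2] = 31 + 0 = 31
  P[3] = 39 + 0 = 39
  P[4] = 50 + 0 = 50
  P[5] = 48 + 0 = 48
  P[6] = 47 + 0 = 47
  P[7] = 54 + -9 = 45

Answer: [8, 11, 31, 39, 50, 48, 47, 45]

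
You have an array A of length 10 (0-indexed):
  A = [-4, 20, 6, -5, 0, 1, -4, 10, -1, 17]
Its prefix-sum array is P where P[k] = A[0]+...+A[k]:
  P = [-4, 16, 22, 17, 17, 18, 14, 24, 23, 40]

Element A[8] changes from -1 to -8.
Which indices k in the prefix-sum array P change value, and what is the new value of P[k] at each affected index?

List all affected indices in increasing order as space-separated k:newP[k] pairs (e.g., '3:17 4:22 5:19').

Answer: 8:16 9:33

Derivation:
P[k] = A[0] + ... + A[k]
P[k] includes A[8] iff k >= 8
Affected indices: 8, 9, ..., 9; delta = -7
  P[8]: 23 + -7 = 16
  P[9]: 40 + -7 = 33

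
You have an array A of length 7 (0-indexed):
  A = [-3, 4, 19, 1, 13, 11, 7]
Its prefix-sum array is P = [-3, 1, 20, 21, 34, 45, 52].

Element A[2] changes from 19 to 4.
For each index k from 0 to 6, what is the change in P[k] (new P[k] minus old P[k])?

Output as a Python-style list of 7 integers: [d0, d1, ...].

Answer: [0, 0, -15, -15, -15, -15, -15]

Derivation:
Element change: A[2] 19 -> 4, delta = -15
For k < 2: P[k] unchanged, delta_P[k] = 0
For k >= 2: P[k] shifts by exactly -15
Delta array: [0, 0, -15, -15, -15, -15, -15]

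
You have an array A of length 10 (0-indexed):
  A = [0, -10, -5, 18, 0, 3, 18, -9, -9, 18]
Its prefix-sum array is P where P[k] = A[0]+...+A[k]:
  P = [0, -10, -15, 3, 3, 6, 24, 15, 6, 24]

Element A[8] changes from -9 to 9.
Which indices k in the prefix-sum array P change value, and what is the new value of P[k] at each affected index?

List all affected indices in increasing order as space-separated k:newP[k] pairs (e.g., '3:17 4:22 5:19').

Answer: 8:24 9:42

Derivation:
P[k] = A[0] + ... + A[k]
P[k] includes A[8] iff k >= 8
Affected indices: 8, 9, ..., 9; delta = 18
  P[8]: 6 + 18 = 24
  P[9]: 24 + 18 = 42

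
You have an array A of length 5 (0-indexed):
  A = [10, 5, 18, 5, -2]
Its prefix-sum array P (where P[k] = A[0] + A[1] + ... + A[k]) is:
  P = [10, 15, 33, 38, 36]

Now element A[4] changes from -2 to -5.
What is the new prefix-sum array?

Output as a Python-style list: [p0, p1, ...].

Change: A[4] -2 -> -5, delta = -3
P[k] for k < 4: unchanged (A[4] not included)
P[k] for k >= 4: shift by delta = -3
  P[0] = 10 + 0 = 10
  P[1] = 15 + 0 = 15
  P[2] = 33 + 0 = 33
  P[3] = 38 + 0 = 38
  P[4] = 36 + -3 = 33

Answer: [10, 15, 33, 38, 33]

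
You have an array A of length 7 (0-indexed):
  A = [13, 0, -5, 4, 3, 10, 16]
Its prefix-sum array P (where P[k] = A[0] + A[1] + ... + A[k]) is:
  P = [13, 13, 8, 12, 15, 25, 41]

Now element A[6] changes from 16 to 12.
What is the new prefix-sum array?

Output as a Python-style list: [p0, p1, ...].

Change: A[6] 16 -> 12, delta = -4
P[k] for k < 6: unchanged (A[6] not included)
P[k] for k >= 6: shift by delta = -4
  P[0] = 13 + 0 = 13
  P[1] = 13 + 0 = 13
  P[2] = 8 + 0 = 8
  P[3] = 12 + 0 = 12
  P[4] = 15 + 0 = 15
  P[5] = 25 + 0 = 25
  P[6] = 41 + -4 = 37

Answer: [13, 13, 8, 12, 15, 25, 37]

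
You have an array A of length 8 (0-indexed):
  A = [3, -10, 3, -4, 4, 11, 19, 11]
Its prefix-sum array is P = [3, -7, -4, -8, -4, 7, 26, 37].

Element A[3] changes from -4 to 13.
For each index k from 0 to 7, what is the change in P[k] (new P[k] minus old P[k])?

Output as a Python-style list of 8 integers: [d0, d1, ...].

Element change: A[3] -4 -> 13, delta = 17
For k < 3: P[k] unchanged, delta_P[k] = 0
For k >= 3: P[k] shifts by exactly 17
Delta array: [0, 0, 0, 17, 17, 17, 17, 17]

Answer: [0, 0, 0, 17, 17, 17, 17, 17]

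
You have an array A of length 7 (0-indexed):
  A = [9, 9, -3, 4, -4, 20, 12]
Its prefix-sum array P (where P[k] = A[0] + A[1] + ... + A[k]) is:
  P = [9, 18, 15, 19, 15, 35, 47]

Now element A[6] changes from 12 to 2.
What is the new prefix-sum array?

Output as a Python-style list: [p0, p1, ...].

Answer: [9, 18, 15, 19, 15, 35, 37]

Derivation:
Change: A[6] 12 -> 2, delta = -10
P[k] for k < 6: unchanged (A[6] not included)
P[k] for k >= 6: shift by delta = -10
  P[0] = 9 + 0 = 9
  P[1] = 18 + 0 = 18
  P[2] = 15 + 0 = 15
  P[3] = 19 + 0 = 19
  P[4] = 15 + 0 = 15
  P[5] = 35 + 0 = 35
  P[6] = 47 + -10 = 37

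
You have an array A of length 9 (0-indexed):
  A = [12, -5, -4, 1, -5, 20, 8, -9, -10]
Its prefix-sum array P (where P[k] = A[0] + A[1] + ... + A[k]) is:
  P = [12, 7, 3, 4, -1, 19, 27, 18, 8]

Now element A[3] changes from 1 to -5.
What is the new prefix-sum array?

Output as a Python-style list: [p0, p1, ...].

Answer: [12, 7, 3, -2, -7, 13, 21, 12, 2]

Derivation:
Change: A[3] 1 -> -5, delta = -6
P[k] for k < 3: unchanged (A[3] not included)
P[k] for k >= 3: shift by delta = -6
  P[0] = 12 + 0 = 12
  P[1] = 7 + 0 = 7
  P[2] = 3 + 0 = 3
  P[3] = 4 + -6 = -2
  P[4] = -1 + -6 = -7
  P[5] = 19 + -6 = 13
  P[6] = 27 + -6 = 21
  P[7] = 18 + -6 = 12
  P[8] = 8 + -6 = 2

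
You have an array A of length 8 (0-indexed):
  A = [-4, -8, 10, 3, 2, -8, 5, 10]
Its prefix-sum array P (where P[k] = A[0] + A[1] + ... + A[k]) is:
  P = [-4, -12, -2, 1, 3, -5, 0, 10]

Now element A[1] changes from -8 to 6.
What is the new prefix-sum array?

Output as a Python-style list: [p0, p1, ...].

Change: A[1] -8 -> 6, delta = 14
P[k] for k < 1: unchanged (A[1] not included)
P[k] for k >= 1: shift by delta = 14
  P[0] = -4 + 0 = -4
  P[1] = -12 + 14 = 2
  P[2] = -2 + 14 = 12
  P[3] = 1 + 14 = 15
  P[4] = 3 + 14 = 17
  P[5] = -5 + 14 = 9
  P[6] = 0 + 14 = 14
  P[7] = 10 + 14 = 24

Answer: [-4, 2, 12, 15, 17, 9, 14, 24]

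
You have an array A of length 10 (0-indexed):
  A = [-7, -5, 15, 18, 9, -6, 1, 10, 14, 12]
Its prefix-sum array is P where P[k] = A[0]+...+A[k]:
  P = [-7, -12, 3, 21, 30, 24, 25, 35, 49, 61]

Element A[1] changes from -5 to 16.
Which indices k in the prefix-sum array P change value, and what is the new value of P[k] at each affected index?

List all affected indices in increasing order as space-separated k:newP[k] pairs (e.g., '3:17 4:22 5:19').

P[k] = A[0] + ... + A[k]
P[k] includes A[1] iff k >= 1
Affected indices: 1, 2, ..., 9; delta = 21
  P[1]: -12 + 21 = 9
  P[2]: 3 + 21 = 24
  P[3]: 21 + 21 = 42
  P[4]: 30 + 21 = 51
  P[5]: 24 + 21 = 45
  P[6]: 25 + 21 = 46
  P[7]: 35 + 21 = 56
  P[8]: 49 + 21 = 70
  P[9]: 61 + 21 = 82

Answer: 1:9 2:24 3:42 4:51 5:45 6:46 7:56 8:70 9:82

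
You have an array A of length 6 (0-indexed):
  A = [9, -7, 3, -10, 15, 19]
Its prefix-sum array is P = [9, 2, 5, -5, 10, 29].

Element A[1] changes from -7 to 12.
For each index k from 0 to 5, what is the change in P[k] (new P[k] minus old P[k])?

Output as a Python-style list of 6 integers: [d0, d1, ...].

Answer: [0, 19, 19, 19, 19, 19]

Derivation:
Element change: A[1] -7 -> 12, delta = 19
For k < 1: P[k] unchanged, delta_P[k] = 0
For k >= 1: P[k] shifts by exactly 19
Delta array: [0, 19, 19, 19, 19, 19]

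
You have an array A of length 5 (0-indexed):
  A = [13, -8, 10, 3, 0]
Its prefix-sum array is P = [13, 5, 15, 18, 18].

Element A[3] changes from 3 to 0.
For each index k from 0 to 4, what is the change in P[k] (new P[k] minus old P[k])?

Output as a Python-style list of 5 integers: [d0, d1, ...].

Answer: [0, 0, 0, -3, -3]

Derivation:
Element change: A[3] 3 -> 0, delta = -3
For k < 3: P[k] unchanged, delta_P[k] = 0
For k >= 3: P[k] shifts by exactly -3
Delta array: [0, 0, 0, -3, -3]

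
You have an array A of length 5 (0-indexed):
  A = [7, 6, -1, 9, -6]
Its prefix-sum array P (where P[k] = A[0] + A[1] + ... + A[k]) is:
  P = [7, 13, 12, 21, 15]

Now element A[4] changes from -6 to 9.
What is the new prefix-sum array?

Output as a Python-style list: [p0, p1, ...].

Change: A[4] -6 -> 9, delta = 15
P[k] for k < 4: unchanged (A[4] not included)
P[k] for k >= 4: shift by delta = 15
  P[0] = 7 + 0 = 7
  P[1] = 13 + 0 = 13
  P[2] = 12 + 0 = 12
  P[3] = 21 + 0 = 21
  P[4] = 15 + 15 = 30

Answer: [7, 13, 12, 21, 30]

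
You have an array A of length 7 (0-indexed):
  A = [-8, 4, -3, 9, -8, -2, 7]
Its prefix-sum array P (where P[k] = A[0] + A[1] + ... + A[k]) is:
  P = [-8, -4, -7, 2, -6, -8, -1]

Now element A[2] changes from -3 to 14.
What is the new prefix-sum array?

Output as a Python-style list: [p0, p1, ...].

Answer: [-8, -4, 10, 19, 11, 9, 16]

Derivation:
Change: A[2] -3 -> 14, delta = 17
P[k] for k < 2: unchanged (A[2] not included)
P[k] for k >= 2: shift by delta = 17
  P[0] = -8 + 0 = -8
  P[1] = -4 + 0 = -4
  P[2] = -7 + 17 = 10
  P[3] = 2 + 17 = 19
  P[4] = -6 + 17 = 11
  P[5] = -8 + 17 = 9
  P[6] = -1 + 17 = 16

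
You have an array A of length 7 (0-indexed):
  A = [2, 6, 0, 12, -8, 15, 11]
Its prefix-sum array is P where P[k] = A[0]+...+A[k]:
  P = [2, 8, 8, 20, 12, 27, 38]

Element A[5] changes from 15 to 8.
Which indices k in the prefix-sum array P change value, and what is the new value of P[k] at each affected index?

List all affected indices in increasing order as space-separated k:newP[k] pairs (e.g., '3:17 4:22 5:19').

Answer: 5:20 6:31

Derivation:
P[k] = A[0] + ... + A[k]
P[k] includes A[5] iff k >= 5
Affected indices: 5, 6, ..., 6; delta = -7
  P[5]: 27 + -7 = 20
  P[6]: 38 + -7 = 31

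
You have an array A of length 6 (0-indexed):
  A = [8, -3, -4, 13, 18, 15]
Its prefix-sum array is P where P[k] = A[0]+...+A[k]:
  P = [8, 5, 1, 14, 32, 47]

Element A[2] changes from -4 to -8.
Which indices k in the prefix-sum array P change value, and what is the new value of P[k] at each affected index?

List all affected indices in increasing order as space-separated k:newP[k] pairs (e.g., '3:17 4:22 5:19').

Answer: 2:-3 3:10 4:28 5:43

Derivation:
P[k] = A[0] + ... + A[k]
P[k] includes A[2] iff k >= 2
Affected indices: 2, 3, ..., 5; delta = -4
  P[2]: 1 + -4 = -3
  P[3]: 14 + -4 = 10
  P[4]: 32 + -4 = 28
  P[5]: 47 + -4 = 43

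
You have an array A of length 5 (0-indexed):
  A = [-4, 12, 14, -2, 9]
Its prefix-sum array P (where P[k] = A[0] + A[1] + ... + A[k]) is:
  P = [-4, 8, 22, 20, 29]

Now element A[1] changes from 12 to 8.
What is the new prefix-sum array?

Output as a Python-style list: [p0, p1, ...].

Answer: [-4, 4, 18, 16, 25]

Derivation:
Change: A[1] 12 -> 8, delta = -4
P[k] for k < 1: unchanged (A[1] not included)
P[k] for k >= 1: shift by delta = -4
  P[0] = -4 + 0 = -4
  P[1] = 8 + -4 = 4
  P[2] = 22 + -4 = 18
  P[3] = 20 + -4 = 16
  P[4] = 29 + -4 = 25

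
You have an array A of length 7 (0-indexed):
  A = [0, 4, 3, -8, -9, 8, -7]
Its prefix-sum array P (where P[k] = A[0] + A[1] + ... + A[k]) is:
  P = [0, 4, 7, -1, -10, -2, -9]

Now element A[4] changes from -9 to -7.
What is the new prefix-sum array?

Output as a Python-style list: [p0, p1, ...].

Change: A[4] -9 -> -7, delta = 2
P[k] for k < 4: unchanged (A[4] not included)
P[k] for k >= 4: shift by delta = 2
  P[0] = 0 + 0 = 0
  P[1] = 4 + 0 = 4
  P[2] = 7 + 0 = 7
  P[3] = -1 + 0 = -1
  P[4] = -10 + 2 = -8
  P[5] = -2 + 2 = 0
  P[6] = -9 + 2 = -7

Answer: [0, 4, 7, -1, -8, 0, -7]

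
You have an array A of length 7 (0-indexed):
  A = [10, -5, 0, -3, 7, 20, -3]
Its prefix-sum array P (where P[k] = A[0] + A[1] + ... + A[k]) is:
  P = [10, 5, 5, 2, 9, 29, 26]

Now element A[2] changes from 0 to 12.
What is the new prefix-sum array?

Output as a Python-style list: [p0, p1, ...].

Change: A[2] 0 -> 12, delta = 12
P[k] for k < 2: unchanged (A[2] not included)
P[k] for k >= 2: shift by delta = 12
  P[0] = 10 + 0 = 10
  P[1] = 5 + 0 = 5
  P[2] = 5 + 12 = 17
  P[3] = 2 + 12 = 14
  P[4] = 9 + 12 = 21
  P[5] = 29 + 12 = 41
  P[6] = 26 + 12 = 38

Answer: [10, 5, 17, 14, 21, 41, 38]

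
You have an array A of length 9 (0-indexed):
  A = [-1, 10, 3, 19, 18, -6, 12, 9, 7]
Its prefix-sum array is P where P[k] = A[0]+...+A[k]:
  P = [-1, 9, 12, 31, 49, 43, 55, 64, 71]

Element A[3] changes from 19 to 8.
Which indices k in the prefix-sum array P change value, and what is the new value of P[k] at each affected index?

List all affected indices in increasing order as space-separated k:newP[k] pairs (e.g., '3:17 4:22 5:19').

P[k] = A[0] + ... + A[k]
P[k] includes A[3] iff k >= 3
Affected indices: 3, 4, ..., 8; delta = -11
  P[3]: 31 + -11 = 20
  P[4]: 49 + -11 = 38
  P[5]: 43 + -11 = 32
  P[6]: 55 + -11 = 44
  P[7]: 64 + -11 = 53
  P[8]: 71 + -11 = 60

Answer: 3:20 4:38 5:32 6:44 7:53 8:60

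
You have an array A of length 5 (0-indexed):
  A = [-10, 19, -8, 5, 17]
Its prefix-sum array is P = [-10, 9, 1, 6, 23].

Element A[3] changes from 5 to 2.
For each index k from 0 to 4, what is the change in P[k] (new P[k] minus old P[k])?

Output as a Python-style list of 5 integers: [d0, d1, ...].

Answer: [0, 0, 0, -3, -3]

Derivation:
Element change: A[3] 5 -> 2, delta = -3
For k < 3: P[k] unchanged, delta_P[k] = 0
For k >= 3: P[k] shifts by exactly -3
Delta array: [0, 0, 0, -3, -3]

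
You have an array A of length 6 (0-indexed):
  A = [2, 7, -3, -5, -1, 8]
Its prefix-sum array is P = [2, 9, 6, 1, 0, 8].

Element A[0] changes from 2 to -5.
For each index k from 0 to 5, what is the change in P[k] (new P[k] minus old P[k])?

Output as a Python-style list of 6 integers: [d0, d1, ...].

Element change: A[0] 2 -> -5, delta = -7
For k < 0: P[k] unchanged, delta_P[k] = 0
For k >= 0: P[k] shifts by exactly -7
Delta array: [-7, -7, -7, -7, -7, -7]

Answer: [-7, -7, -7, -7, -7, -7]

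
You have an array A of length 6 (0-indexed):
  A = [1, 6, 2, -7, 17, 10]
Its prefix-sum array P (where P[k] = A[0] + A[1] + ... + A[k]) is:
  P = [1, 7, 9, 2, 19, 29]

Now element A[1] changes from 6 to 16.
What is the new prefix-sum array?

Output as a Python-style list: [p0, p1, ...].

Change: A[1] 6 -> 16, delta = 10
P[k] for k < 1: unchanged (A[1] not included)
P[k] for k >= 1: shift by delta = 10
  P[0] = 1 + 0 = 1
  P[1] = 7 + 10 = 17
  P[2] = 9 + 10 = 19
  P[3] = 2 + 10 = 12
  P[4] = 19 + 10 = 29
  P[5] = 29 + 10 = 39

Answer: [1, 17, 19, 12, 29, 39]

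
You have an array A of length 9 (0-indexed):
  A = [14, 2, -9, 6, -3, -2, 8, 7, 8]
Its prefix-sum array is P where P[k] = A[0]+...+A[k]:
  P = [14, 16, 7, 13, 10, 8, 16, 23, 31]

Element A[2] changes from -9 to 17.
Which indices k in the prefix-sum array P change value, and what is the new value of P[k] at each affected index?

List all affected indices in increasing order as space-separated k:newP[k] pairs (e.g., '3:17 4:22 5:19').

Answer: 2:33 3:39 4:36 5:34 6:42 7:49 8:57

Derivation:
P[k] = A[0] + ... + A[k]
P[k] includes A[2] iff k >= 2
Affected indices: 2, 3, ..., 8; delta = 26
  P[2]: 7 + 26 = 33
  P[3]: 13 + 26 = 39
  P[4]: 10 + 26 = 36
  P[5]: 8 + 26 = 34
  P[6]: 16 + 26 = 42
  P[7]: 23 + 26 = 49
  P[8]: 31 + 26 = 57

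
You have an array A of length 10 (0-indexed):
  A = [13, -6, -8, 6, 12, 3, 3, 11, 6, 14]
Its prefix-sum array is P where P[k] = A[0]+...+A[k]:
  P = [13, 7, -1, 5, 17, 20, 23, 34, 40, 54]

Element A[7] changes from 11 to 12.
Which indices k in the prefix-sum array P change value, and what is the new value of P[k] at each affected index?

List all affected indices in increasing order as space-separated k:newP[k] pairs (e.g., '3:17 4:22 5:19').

P[k] = A[0] + ... + A[k]
P[k] includes A[7] iff k >= 7
Affected indices: 7, 8, ..., 9; delta = 1
  P[7]: 34 + 1 = 35
  P[8]: 40 + 1 = 41
  P[9]: 54 + 1 = 55

Answer: 7:35 8:41 9:55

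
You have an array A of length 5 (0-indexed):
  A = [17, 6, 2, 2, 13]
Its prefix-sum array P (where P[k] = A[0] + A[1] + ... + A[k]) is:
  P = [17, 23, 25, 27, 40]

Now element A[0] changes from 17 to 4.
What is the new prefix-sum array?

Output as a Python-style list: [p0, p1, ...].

Answer: [4, 10, 12, 14, 27]

Derivation:
Change: A[0] 17 -> 4, delta = -13
P[k] for k < 0: unchanged (A[0] not included)
P[k] for k >= 0: shift by delta = -13
  P[0] = 17 + -13 = 4
  P[1] = 23 + -13 = 10
  P[2] = 25 + -13 = 12
  P[3] = 27 + -13 = 14
  P[4] = 40 + -13 = 27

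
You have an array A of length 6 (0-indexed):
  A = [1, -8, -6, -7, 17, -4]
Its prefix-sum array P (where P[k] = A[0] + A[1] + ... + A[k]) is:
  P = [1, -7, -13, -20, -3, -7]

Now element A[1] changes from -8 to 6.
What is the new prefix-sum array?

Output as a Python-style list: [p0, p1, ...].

Change: A[1] -8 -> 6, delta = 14
P[k] for k < 1: unchanged (A[1] not included)
P[k] for k >= 1: shift by delta = 14
  P[0] = 1 + 0 = 1
  P[1] = -7 + 14 = 7
  P[2] = -13 + 14 = 1
  P[3] = -20 + 14 = -6
  P[4] = -3 + 14 = 11
  P[5] = -7 + 14 = 7

Answer: [1, 7, 1, -6, 11, 7]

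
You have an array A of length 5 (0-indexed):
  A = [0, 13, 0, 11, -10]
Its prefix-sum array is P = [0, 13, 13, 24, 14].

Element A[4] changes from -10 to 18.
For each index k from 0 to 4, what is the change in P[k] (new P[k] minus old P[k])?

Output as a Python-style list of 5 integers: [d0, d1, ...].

Element change: A[4] -10 -> 18, delta = 28
For k < 4: P[k] unchanged, delta_P[k] = 0
For k >= 4: P[k] shifts by exactly 28
Delta array: [0, 0, 0, 0, 28]

Answer: [0, 0, 0, 0, 28]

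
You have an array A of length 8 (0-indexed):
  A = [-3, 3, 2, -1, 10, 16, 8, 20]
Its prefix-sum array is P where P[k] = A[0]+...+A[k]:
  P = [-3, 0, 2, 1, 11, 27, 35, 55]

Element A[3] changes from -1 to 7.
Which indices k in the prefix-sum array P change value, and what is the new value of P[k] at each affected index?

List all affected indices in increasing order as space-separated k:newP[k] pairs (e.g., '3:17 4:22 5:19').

Answer: 3:9 4:19 5:35 6:43 7:63

Derivation:
P[k] = A[0] + ... + A[k]
P[k] includes A[3] iff k >= 3
Affected indices: 3, 4, ..., 7; delta = 8
  P[3]: 1 + 8 = 9
  P[4]: 11 + 8 = 19
  P[5]: 27 + 8 = 35
  P[6]: 35 + 8 = 43
  P[7]: 55 + 8 = 63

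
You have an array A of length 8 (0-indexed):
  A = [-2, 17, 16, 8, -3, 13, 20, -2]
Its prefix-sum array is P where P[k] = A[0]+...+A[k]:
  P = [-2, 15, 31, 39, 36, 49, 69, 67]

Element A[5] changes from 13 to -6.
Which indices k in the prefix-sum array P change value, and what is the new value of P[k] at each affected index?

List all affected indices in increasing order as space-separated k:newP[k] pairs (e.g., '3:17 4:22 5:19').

P[k] = A[0] + ... + A[k]
P[k] includes A[5] iff k >= 5
Affected indices: 5, 6, ..., 7; delta = -19
  P[5]: 49 + -19 = 30
  P[6]: 69 + -19 = 50
  P[7]: 67 + -19 = 48

Answer: 5:30 6:50 7:48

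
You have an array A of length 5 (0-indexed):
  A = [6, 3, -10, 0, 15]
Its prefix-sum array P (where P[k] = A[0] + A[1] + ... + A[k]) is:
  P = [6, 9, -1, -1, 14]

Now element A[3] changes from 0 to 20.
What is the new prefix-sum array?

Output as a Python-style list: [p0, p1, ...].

Answer: [6, 9, -1, 19, 34]

Derivation:
Change: A[3] 0 -> 20, delta = 20
P[k] for k < 3: unchanged (A[3] not included)
P[k] for k >= 3: shift by delta = 20
  P[0] = 6 + 0 = 6
  P[1] = 9 + 0 = 9
  P[2] = -1 + 0 = -1
  P[3] = -1 + 20 = 19
  P[4] = 14 + 20 = 34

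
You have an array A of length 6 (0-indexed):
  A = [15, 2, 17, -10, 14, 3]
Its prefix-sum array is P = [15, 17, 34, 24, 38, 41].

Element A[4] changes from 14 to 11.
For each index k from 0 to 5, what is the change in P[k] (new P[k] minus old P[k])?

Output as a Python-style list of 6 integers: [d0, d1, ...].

Element change: A[4] 14 -> 11, delta = -3
For k < 4: P[k] unchanged, delta_P[k] = 0
For k >= 4: P[k] shifts by exactly -3
Delta array: [0, 0, 0, 0, -3, -3]

Answer: [0, 0, 0, 0, -3, -3]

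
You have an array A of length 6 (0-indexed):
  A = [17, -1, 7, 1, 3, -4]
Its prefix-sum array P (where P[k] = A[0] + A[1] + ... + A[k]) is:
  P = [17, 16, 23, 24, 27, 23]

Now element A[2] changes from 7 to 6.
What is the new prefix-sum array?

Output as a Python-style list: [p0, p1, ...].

Answer: [17, 16, 22, 23, 26, 22]

Derivation:
Change: A[2] 7 -> 6, delta = -1
P[k] for k < 2: unchanged (A[2] not included)
P[k] for k >= 2: shift by delta = -1
  P[0] = 17 + 0 = 17
  P[1] = 16 + 0 = 16
  P[2] = 23 + -1 = 22
  P[3] = 24 + -1 = 23
  P[4] = 27 + -1 = 26
  P[5] = 23 + -1 = 22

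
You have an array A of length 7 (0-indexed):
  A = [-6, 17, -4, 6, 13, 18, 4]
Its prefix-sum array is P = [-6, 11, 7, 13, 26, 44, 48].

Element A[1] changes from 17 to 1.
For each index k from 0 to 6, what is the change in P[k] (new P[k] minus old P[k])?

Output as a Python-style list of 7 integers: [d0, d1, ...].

Answer: [0, -16, -16, -16, -16, -16, -16]

Derivation:
Element change: A[1] 17 -> 1, delta = -16
For k < 1: P[k] unchanged, delta_P[k] = 0
For k >= 1: P[k] shifts by exactly -16
Delta array: [0, -16, -16, -16, -16, -16, -16]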